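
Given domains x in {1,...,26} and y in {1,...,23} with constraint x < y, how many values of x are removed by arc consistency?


For the constraint x < y, x needs a supporting value in y's domain.
x can be at most 22 (one less than y's maximum).
Valid x values from domain: 22 out of 26.
Pruned = 26 - 22 = 4.

4


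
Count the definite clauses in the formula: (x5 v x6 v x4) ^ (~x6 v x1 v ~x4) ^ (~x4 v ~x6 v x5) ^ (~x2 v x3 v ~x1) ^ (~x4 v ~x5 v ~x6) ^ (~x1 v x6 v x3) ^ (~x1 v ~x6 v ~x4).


A definite clause has exactly one positive literal.
Clause 1: 3 positive -> not definite
Clause 2: 1 positive -> definite
Clause 3: 1 positive -> definite
Clause 4: 1 positive -> definite
Clause 5: 0 positive -> not definite
Clause 6: 2 positive -> not definite
Clause 7: 0 positive -> not definite
Definite clause count = 3.

3


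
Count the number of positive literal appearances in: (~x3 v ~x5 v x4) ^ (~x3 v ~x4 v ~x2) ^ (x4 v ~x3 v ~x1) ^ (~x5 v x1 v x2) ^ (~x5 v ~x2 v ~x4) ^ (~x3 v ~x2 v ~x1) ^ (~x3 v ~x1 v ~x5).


Scan each clause for unnegated literals.
Clause 1: 1 positive; Clause 2: 0 positive; Clause 3: 1 positive; Clause 4: 2 positive; Clause 5: 0 positive; Clause 6: 0 positive; Clause 7: 0 positive.
Total positive literal occurrences = 4.

4


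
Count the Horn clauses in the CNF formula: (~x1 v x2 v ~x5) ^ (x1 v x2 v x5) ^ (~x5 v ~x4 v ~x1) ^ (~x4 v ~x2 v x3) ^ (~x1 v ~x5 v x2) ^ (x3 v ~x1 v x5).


A Horn clause has at most one positive literal.
Clause 1: 1 positive lit(s) -> Horn
Clause 2: 3 positive lit(s) -> not Horn
Clause 3: 0 positive lit(s) -> Horn
Clause 4: 1 positive lit(s) -> Horn
Clause 5: 1 positive lit(s) -> Horn
Clause 6: 2 positive lit(s) -> not Horn
Total Horn clauses = 4.

4


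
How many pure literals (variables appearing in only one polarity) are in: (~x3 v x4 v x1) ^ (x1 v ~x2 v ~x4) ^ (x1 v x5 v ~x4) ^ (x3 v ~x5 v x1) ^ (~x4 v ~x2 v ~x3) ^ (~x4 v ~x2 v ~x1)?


A pure literal appears in only one polarity across all clauses.
Pure literals: x2 (negative only).
Count = 1.

1


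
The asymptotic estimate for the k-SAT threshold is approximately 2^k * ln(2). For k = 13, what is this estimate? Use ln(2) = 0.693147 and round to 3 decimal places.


Using the asymptotic formula: threshold ~ 2^k * ln(2).
2^13 = 8192.
8192 * 0.693147 = 5678.26.

5678.26


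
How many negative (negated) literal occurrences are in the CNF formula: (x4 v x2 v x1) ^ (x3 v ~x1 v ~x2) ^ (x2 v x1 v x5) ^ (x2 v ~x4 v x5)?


Scan each clause for negated literals.
Clause 1: 0 negative; Clause 2: 2 negative; Clause 3: 0 negative; Clause 4: 1 negative.
Total negative literal occurrences = 3.

3


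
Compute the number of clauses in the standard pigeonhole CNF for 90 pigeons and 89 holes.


The PHP encoding has two parts:
1) At-least-one-hole clauses: 90 (one per pigeon, each with 89 literals).
2) At-most-one-pigeon-per-hole clauses: 89 holes * C(90,2) = 89 * 4005 = 356445.
Total clauses = 90 + 356445 = 356535.

356535


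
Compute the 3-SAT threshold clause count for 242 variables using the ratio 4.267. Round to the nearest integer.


The 3-SAT phase transition occurs at approximately 4.267 clauses per variable.
m = 4.267 * 242 = 1032.614.
Rounded to nearest integer: 1033.

1033


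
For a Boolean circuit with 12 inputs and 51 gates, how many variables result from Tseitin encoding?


The Tseitin transformation introduces one auxiliary variable per gate.
Total variables = inputs + gates = 12 + 51 = 63.

63


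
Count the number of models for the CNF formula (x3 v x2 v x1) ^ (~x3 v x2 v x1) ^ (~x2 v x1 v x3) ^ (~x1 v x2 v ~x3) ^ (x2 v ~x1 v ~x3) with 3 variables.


Enumerate all 8 truth assignments over 3 variables.
Test each against every clause.
Satisfying assignments found: 4.

4


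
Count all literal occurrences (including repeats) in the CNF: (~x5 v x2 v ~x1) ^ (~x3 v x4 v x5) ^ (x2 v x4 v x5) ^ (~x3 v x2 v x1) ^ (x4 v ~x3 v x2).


Clause lengths: 3, 3, 3, 3, 3.
Sum = 3 + 3 + 3 + 3 + 3 = 15.

15


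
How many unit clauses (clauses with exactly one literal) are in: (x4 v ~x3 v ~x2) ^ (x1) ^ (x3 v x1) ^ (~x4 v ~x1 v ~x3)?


A unit clause contains exactly one literal.
Unit clauses found: (x1).
Count = 1.

1


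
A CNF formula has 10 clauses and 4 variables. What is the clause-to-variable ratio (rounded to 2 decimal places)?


Clause-to-variable ratio = clauses / variables.
10 / 4 = 2.5.

2.5


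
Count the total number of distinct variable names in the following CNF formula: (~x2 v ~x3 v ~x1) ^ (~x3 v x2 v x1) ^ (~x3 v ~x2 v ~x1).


Identify each distinct variable in the formula.
Variables found: x1, x2, x3.
Total distinct variables = 3.

3


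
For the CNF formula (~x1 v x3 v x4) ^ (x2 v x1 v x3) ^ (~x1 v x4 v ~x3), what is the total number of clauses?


Each group enclosed in parentheses joined by ^ is one clause.
Counting the conjuncts: 3 clauses.

3


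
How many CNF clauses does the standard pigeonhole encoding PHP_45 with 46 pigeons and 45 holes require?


The PHP encoding has two parts:
1) At-least-one-hole clauses: 46 (one per pigeon, each with 45 literals).
2) At-most-one-pigeon-per-hole clauses: 45 holes * C(46,2) = 45 * 1035 = 46575.
Total clauses = 46 + 46575 = 46621.

46621


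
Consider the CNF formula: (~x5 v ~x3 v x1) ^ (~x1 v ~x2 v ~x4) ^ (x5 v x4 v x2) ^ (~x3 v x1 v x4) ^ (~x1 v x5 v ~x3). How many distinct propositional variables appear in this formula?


Identify each distinct variable in the formula.
Variables found: x1, x2, x3, x4, x5.
Total distinct variables = 5.

5


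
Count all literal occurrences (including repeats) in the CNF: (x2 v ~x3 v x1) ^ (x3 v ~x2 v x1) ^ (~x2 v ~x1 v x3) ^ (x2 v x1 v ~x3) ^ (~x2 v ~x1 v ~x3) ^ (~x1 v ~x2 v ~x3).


Clause lengths: 3, 3, 3, 3, 3, 3.
Sum = 3 + 3 + 3 + 3 + 3 + 3 = 18.

18


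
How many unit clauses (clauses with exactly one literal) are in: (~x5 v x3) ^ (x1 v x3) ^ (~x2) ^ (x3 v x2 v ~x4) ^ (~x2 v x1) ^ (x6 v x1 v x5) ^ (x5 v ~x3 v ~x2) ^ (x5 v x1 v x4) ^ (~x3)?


A unit clause contains exactly one literal.
Unit clauses found: (~x2), (~x3).
Count = 2.

2


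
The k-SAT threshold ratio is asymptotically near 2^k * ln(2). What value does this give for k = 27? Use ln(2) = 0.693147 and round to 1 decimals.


Using the asymptotic formula: threshold ~ 2^k * ln(2).
2^27 = 134217728.
134217728 * 0.693147 = 93032615.5.

93032615.5


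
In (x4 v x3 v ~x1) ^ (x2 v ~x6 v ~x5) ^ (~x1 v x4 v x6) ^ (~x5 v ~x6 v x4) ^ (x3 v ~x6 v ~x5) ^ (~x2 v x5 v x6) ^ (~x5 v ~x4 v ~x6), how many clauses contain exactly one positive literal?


A definite clause has exactly one positive literal.
Clause 1: 2 positive -> not definite
Clause 2: 1 positive -> definite
Clause 3: 2 positive -> not definite
Clause 4: 1 positive -> definite
Clause 5: 1 positive -> definite
Clause 6: 2 positive -> not definite
Clause 7: 0 positive -> not definite
Definite clause count = 3.

3


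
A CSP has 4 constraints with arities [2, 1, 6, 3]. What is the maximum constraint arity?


The arities are: 2, 1, 6, 3.
Scan for the maximum value.
Maximum arity = 6.

6


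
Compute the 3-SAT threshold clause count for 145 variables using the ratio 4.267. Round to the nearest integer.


The 3-SAT phase transition occurs at approximately 4.267 clauses per variable.
m = 4.267 * 145 = 618.715.
Rounded to nearest integer: 619.

619


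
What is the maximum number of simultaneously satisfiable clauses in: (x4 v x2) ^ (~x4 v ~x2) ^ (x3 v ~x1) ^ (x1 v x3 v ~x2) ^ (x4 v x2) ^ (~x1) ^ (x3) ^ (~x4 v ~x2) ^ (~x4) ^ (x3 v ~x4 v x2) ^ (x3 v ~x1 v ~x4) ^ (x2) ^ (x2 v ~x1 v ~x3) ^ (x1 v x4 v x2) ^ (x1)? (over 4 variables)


Enumerate all 16 truth assignments.
For each, count how many of the 15 clauses are satisfied.
The formula is not fully satisfiable, so the maximum is below 15.
Maximum simultaneously satisfiable clauses = 14.

14


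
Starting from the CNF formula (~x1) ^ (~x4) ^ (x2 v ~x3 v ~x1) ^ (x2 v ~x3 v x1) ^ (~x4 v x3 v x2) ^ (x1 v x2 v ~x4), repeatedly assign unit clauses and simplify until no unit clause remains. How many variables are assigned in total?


Unit propagation repeatedly assigns the literal in any unit clause, then simplifies.
Assignments in order: x1 = F, x4 = F.
No further unit clauses remain.
Total variables assigned = 2.

2


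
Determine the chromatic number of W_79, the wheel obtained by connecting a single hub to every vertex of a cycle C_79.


W_79 consists of the cycle C_79 together with a hub vertex adjacent to every cycle vertex.
The cycle C_79 needs 3 colors (odd cycle -> 3).
The hub is adjacent to every cycle vertex, so it must receive a new color distinct from all of them.
Chromatic number = 3 + 1 = 4.

4


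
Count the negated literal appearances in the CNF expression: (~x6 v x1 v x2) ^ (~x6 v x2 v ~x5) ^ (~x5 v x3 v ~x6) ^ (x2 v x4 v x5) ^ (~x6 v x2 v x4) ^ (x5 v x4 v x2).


Scan each clause for negated literals.
Clause 1: 1 negative; Clause 2: 2 negative; Clause 3: 2 negative; Clause 4: 0 negative; Clause 5: 1 negative; Clause 6: 0 negative.
Total negative literal occurrences = 6.

6


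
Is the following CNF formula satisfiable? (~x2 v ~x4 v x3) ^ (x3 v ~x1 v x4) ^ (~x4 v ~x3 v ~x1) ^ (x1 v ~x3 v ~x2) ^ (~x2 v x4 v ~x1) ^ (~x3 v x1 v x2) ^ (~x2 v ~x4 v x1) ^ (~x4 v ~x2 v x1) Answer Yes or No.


Check all 16 possible truth assignments.
Number of satisfying assignments found: 5.
The formula is satisfiable.

Yes


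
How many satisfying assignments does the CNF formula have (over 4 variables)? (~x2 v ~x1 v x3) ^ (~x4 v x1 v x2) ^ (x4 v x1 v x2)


Enumerate all 16 truth assignments over 4 variables.
Test each against every clause.
Satisfying assignments found: 10.

10


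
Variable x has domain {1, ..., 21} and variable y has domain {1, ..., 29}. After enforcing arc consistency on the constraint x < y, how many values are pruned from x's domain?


For the constraint x < y, x needs a supporting value in y's domain.
x can be at most 28 (one less than y's maximum).
Valid x values from domain: 21 out of 21.
Pruned = 21 - 21 = 0.

0


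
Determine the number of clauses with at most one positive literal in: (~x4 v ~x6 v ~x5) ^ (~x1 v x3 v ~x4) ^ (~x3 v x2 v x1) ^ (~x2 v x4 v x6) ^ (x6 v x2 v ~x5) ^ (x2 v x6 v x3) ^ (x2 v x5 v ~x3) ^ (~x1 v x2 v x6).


A Horn clause has at most one positive literal.
Clause 1: 0 positive lit(s) -> Horn
Clause 2: 1 positive lit(s) -> Horn
Clause 3: 2 positive lit(s) -> not Horn
Clause 4: 2 positive lit(s) -> not Horn
Clause 5: 2 positive lit(s) -> not Horn
Clause 6: 3 positive lit(s) -> not Horn
Clause 7: 2 positive lit(s) -> not Horn
Clause 8: 2 positive lit(s) -> not Horn
Total Horn clauses = 2.

2


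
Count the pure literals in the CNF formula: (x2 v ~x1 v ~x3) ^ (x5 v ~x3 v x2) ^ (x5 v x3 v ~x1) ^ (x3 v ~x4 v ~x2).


A pure literal appears in only one polarity across all clauses.
Pure literals: x1 (negative only), x4 (negative only), x5 (positive only).
Count = 3.

3


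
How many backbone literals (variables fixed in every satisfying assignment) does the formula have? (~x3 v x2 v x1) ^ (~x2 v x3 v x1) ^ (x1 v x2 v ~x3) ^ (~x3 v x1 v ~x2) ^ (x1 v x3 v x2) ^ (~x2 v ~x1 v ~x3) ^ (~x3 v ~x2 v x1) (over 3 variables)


Find all satisfying assignments: 3 model(s).
Check which variables have the same value in every model.
Fixed variables: x1=T.
Backbone size = 1.

1


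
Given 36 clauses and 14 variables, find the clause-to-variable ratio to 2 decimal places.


Clause-to-variable ratio = clauses / variables.
36 / 14 = 2.57.

2.57


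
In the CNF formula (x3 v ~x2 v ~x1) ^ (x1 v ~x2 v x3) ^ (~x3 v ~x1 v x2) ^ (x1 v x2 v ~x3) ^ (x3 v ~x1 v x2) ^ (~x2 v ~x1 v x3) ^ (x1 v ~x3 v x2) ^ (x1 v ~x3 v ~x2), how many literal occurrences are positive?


Scan each clause for unnegated literals.
Clause 1: 1 positive; Clause 2: 2 positive; Clause 3: 1 positive; Clause 4: 2 positive; Clause 5: 2 positive; Clause 6: 1 positive; Clause 7: 2 positive; Clause 8: 1 positive.
Total positive literal occurrences = 12.

12


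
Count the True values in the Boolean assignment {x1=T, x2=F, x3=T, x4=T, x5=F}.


The weight is the number of variables assigned True.
True variables: x1, x3, x4.
Weight = 3.

3


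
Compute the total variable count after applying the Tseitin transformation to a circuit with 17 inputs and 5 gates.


The Tseitin transformation introduces one auxiliary variable per gate.
Total variables = inputs + gates = 17 + 5 = 22.

22


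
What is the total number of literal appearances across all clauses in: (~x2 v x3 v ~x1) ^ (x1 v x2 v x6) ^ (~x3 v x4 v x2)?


Clause lengths: 3, 3, 3.
Sum = 3 + 3 + 3 = 9.

9


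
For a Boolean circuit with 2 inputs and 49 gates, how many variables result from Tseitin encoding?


The Tseitin transformation introduces one auxiliary variable per gate.
Total variables = inputs + gates = 2 + 49 = 51.

51


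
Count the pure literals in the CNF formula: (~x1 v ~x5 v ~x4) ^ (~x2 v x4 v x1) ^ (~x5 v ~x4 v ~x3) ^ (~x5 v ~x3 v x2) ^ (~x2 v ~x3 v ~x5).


A pure literal appears in only one polarity across all clauses.
Pure literals: x3 (negative only), x5 (negative only).
Count = 2.

2


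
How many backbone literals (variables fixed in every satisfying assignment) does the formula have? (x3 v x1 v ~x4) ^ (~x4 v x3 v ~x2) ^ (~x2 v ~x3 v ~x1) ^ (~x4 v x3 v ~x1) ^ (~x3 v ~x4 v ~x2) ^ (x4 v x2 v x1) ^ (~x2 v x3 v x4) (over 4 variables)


Find all satisfying assignments: 5 model(s).
Check which variables have the same value in every model.
No variable is fixed across all models.
Backbone size = 0.

0


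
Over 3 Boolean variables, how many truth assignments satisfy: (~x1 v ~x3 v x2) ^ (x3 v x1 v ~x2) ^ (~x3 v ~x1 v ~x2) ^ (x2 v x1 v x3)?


Enumerate all 8 truth assignments over 3 variables.
Test each against every clause.
Satisfying assignments found: 4.

4


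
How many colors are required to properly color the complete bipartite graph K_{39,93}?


K_{39,93} is bipartite by definition: the two parts are independent sets, with every edge crossing between them.
Color all vertices in one part with color 1 and all vertices in the other part with color 2.
Since the graph has at least one edge, one color does not suffice.
Chromatic number = 2.

2


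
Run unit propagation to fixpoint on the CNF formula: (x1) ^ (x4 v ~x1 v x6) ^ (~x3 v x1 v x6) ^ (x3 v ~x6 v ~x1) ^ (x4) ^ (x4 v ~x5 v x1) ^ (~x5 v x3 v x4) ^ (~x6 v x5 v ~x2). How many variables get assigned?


Unit propagation repeatedly assigns the literal in any unit clause, then simplifies.
Assignments in order: x1 = T, x4 = T.
No further unit clauses remain.
Total variables assigned = 2.

2


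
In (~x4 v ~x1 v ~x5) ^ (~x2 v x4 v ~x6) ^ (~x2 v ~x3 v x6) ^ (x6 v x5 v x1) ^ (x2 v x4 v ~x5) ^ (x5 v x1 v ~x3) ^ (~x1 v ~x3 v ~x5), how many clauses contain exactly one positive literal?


A definite clause has exactly one positive literal.
Clause 1: 0 positive -> not definite
Clause 2: 1 positive -> definite
Clause 3: 1 positive -> definite
Clause 4: 3 positive -> not definite
Clause 5: 2 positive -> not definite
Clause 6: 2 positive -> not definite
Clause 7: 0 positive -> not definite
Definite clause count = 2.

2


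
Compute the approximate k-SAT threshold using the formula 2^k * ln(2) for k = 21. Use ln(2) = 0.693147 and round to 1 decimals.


Using the asymptotic formula: threshold ~ 2^k * ln(2).
2^21 = 2097152.
2097152 * 0.693147 = 1453634.6.

1453634.6


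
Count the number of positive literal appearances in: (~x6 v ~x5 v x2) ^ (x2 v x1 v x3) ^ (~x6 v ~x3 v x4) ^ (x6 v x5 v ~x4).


Scan each clause for unnegated literals.
Clause 1: 1 positive; Clause 2: 3 positive; Clause 3: 1 positive; Clause 4: 2 positive.
Total positive literal occurrences = 7.

7


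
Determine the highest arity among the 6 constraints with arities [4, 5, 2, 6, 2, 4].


The arities are: 4, 5, 2, 6, 2, 4.
Scan for the maximum value.
Maximum arity = 6.

6


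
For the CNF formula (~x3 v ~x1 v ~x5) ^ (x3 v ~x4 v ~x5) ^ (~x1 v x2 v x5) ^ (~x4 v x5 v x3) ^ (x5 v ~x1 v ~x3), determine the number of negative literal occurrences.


Scan each clause for negated literals.
Clause 1: 3 negative; Clause 2: 2 negative; Clause 3: 1 negative; Clause 4: 1 negative; Clause 5: 2 negative.
Total negative literal occurrences = 9.

9


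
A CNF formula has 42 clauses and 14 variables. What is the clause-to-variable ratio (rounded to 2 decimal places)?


Clause-to-variable ratio = clauses / variables.
42 / 14 = 3.0.

3.0


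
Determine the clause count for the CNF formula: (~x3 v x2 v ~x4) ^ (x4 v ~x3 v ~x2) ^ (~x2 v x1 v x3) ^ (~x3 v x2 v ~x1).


Each group enclosed in parentheses joined by ^ is one clause.
Counting the conjuncts: 4 clauses.

4


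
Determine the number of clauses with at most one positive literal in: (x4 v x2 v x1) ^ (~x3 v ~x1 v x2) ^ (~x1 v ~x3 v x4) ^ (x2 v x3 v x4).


A Horn clause has at most one positive literal.
Clause 1: 3 positive lit(s) -> not Horn
Clause 2: 1 positive lit(s) -> Horn
Clause 3: 1 positive lit(s) -> Horn
Clause 4: 3 positive lit(s) -> not Horn
Total Horn clauses = 2.

2


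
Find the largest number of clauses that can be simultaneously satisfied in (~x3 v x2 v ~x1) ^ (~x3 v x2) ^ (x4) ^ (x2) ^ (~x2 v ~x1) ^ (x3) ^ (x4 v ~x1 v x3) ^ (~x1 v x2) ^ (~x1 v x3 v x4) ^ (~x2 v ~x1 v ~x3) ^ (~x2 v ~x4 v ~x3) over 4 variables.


Enumerate all 16 truth assignments.
For each, count how many of the 11 clauses are satisfied.
The formula is not fully satisfiable, so the maximum is below 11.
Maximum simultaneously satisfiable clauses = 10.

10


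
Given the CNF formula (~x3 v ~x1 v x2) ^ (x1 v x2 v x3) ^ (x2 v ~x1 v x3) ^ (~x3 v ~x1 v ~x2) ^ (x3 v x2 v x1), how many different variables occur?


Identify each distinct variable in the formula.
Variables found: x1, x2, x3.
Total distinct variables = 3.

3


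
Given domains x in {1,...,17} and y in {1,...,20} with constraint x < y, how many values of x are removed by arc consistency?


For the constraint x < y, x needs a supporting value in y's domain.
x can be at most 19 (one less than y's maximum).
Valid x values from domain: 17 out of 17.
Pruned = 17 - 17 = 0.

0


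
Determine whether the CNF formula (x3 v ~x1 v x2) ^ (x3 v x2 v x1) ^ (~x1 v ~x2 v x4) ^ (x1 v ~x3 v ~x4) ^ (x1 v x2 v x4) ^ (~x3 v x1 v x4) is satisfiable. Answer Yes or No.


Check all 16 possible truth assignments.
Number of satisfying assignments found: 6.
The formula is satisfiable.

Yes


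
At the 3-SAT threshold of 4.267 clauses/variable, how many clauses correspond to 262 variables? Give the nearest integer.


The 3-SAT phase transition occurs at approximately 4.267 clauses per variable.
m = 4.267 * 262 = 1117.954.
Rounded to nearest integer: 1118.

1118


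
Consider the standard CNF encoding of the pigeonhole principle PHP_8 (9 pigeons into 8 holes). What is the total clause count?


The PHP encoding has two parts:
1) At-least-one-hole clauses: 9 (one per pigeon, each with 8 literals).
2) At-most-one-pigeon-per-hole clauses: 8 holes * C(9,2) = 8 * 36 = 288.
Total clauses = 9 + 288 = 297.

297


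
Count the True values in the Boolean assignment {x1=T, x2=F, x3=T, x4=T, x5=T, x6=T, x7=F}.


The weight is the number of variables assigned True.
True variables: x1, x3, x4, x5, x6.
Weight = 5.

5


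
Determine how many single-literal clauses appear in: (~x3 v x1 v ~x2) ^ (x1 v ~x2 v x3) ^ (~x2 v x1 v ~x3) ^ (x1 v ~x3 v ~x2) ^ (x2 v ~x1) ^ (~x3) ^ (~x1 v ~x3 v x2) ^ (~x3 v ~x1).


A unit clause contains exactly one literal.
Unit clauses found: (~x3).
Count = 1.

1


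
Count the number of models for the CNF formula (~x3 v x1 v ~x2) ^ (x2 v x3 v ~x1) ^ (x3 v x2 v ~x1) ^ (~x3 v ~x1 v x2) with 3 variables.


Enumerate all 8 truth assignments over 3 variables.
Test each against every clause.
Satisfying assignments found: 5.

5


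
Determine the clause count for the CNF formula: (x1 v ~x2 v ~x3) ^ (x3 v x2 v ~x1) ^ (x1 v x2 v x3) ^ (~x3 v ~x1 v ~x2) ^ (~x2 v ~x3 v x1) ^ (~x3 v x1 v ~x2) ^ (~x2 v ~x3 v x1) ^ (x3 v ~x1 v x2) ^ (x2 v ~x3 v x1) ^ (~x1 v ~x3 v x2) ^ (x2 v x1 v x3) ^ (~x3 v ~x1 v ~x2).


Each group enclosed in parentheses joined by ^ is one clause.
Counting the conjuncts: 12 clauses.

12


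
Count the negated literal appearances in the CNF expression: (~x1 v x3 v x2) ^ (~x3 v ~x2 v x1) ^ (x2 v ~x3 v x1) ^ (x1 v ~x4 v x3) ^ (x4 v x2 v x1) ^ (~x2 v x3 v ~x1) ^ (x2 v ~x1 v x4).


Scan each clause for negated literals.
Clause 1: 1 negative; Clause 2: 2 negative; Clause 3: 1 negative; Clause 4: 1 negative; Clause 5: 0 negative; Clause 6: 2 negative; Clause 7: 1 negative.
Total negative literal occurrences = 8.

8


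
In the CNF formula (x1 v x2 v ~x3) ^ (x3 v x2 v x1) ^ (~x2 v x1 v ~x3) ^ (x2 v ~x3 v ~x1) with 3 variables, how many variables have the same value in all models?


Find all satisfying assignments: 4 model(s).
Check which variables have the same value in every model.
No variable is fixed across all models.
Backbone size = 0.

0


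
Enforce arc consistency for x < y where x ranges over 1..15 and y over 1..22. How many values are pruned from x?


For the constraint x < y, x needs a supporting value in y's domain.
x can be at most 21 (one less than y's maximum).
Valid x values from domain: 15 out of 15.
Pruned = 15 - 15 = 0.

0


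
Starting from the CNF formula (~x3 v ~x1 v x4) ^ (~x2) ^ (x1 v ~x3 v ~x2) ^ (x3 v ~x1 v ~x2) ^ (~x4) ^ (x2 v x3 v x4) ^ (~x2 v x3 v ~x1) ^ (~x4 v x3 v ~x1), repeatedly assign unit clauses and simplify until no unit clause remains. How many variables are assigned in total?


Unit propagation repeatedly assigns the literal in any unit clause, then simplifies.
Assignments in order: x2 = F, x4 = F, x3 = T, x1 = F.
No further unit clauses remain.
Total variables assigned = 4.

4


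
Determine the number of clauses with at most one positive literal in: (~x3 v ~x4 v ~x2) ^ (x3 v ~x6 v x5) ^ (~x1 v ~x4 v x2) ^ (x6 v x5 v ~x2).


A Horn clause has at most one positive literal.
Clause 1: 0 positive lit(s) -> Horn
Clause 2: 2 positive lit(s) -> not Horn
Clause 3: 1 positive lit(s) -> Horn
Clause 4: 2 positive lit(s) -> not Horn
Total Horn clauses = 2.

2


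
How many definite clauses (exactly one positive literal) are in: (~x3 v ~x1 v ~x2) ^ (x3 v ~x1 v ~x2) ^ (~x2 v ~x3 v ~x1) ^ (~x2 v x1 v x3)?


A definite clause has exactly one positive literal.
Clause 1: 0 positive -> not definite
Clause 2: 1 positive -> definite
Clause 3: 0 positive -> not definite
Clause 4: 2 positive -> not definite
Definite clause count = 1.

1


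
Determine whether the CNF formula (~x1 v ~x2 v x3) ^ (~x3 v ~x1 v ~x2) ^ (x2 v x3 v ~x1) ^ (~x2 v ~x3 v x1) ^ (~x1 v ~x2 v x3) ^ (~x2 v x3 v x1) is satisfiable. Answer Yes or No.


Check all 8 possible truth assignments.
Number of satisfying assignments found: 3.
The formula is satisfiable.

Yes


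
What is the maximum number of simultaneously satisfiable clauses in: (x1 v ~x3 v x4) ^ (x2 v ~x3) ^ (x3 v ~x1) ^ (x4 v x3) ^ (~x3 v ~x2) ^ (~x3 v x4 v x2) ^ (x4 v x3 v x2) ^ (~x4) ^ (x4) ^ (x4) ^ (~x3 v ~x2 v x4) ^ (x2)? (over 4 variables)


Enumerate all 16 truth assignments.
For each, count how many of the 12 clauses are satisfied.
The formula is not fully satisfiable, so the maximum is below 12.
Maximum simultaneously satisfiable clauses = 11.

11


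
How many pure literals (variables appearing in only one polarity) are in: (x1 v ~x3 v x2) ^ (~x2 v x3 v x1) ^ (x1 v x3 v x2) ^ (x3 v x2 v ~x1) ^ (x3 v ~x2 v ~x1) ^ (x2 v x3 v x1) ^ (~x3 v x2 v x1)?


A pure literal appears in only one polarity across all clauses.
No pure literals found.
Count = 0.

0


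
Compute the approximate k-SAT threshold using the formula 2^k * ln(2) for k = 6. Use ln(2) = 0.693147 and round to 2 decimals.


Using the asymptotic formula: threshold ~ 2^k * ln(2).
2^6 = 64.
64 * 0.693147 = 44.36.

44.36


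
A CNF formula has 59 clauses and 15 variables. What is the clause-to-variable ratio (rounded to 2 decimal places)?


Clause-to-variable ratio = clauses / variables.
59 / 15 = 3.93.

3.93


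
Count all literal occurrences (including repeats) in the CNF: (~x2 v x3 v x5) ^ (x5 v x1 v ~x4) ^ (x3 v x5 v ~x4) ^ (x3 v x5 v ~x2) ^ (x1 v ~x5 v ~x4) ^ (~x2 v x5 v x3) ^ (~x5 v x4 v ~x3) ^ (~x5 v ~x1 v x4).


Clause lengths: 3, 3, 3, 3, 3, 3, 3, 3.
Sum = 3 + 3 + 3 + 3 + 3 + 3 + 3 + 3 = 24.

24


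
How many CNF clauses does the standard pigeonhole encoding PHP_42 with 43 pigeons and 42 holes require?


The PHP encoding has two parts:
1) At-least-one-hole clauses: 43 (one per pigeon, each with 42 literals).
2) At-most-one-pigeon-per-hole clauses: 42 holes * C(43,2) = 42 * 903 = 37926.
Total clauses = 43 + 37926 = 37969.

37969


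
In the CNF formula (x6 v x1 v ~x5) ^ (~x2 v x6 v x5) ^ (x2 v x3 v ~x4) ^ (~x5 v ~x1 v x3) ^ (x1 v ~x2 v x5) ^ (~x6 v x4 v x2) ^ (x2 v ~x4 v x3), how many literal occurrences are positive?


Scan each clause for unnegated literals.
Clause 1: 2 positive; Clause 2: 2 positive; Clause 3: 2 positive; Clause 4: 1 positive; Clause 5: 2 positive; Clause 6: 2 positive; Clause 7: 2 positive.
Total positive literal occurrences = 13.

13


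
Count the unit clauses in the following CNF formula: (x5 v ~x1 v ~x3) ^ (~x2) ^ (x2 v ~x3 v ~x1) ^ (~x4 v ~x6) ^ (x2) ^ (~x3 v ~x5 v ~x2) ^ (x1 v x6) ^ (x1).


A unit clause contains exactly one literal.
Unit clauses found: (~x2), (x2), (x1).
Count = 3.

3


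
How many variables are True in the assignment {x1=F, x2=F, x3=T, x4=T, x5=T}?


The weight is the number of variables assigned True.
True variables: x3, x4, x5.
Weight = 3.

3


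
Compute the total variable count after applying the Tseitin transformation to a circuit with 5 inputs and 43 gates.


The Tseitin transformation introduces one auxiliary variable per gate.
Total variables = inputs + gates = 5 + 43 = 48.

48


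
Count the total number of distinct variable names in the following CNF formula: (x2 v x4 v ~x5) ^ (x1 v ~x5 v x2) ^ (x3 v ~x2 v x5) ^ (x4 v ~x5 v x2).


Identify each distinct variable in the formula.
Variables found: x1, x2, x3, x4, x5.
Total distinct variables = 5.

5


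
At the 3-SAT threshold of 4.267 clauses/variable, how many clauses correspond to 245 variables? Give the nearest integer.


The 3-SAT phase transition occurs at approximately 4.267 clauses per variable.
m = 4.267 * 245 = 1045.415.
Rounded to nearest integer: 1045.

1045


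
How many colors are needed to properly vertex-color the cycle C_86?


A cycle on an even number of vertices is bipartite: alternate two colors around the cycle.
Since 86 is even, two colors suffice, and at least two are needed because the graph has edges.
Chromatic number = 2.

2


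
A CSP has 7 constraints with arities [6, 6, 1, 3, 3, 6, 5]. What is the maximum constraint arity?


The arities are: 6, 6, 1, 3, 3, 6, 5.
Scan for the maximum value.
Maximum arity = 6.

6


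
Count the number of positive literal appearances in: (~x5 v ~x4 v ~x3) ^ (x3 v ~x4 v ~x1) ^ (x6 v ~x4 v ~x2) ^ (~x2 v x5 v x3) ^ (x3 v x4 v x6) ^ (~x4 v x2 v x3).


Scan each clause for unnegated literals.
Clause 1: 0 positive; Clause 2: 1 positive; Clause 3: 1 positive; Clause 4: 2 positive; Clause 5: 3 positive; Clause 6: 2 positive.
Total positive literal occurrences = 9.

9


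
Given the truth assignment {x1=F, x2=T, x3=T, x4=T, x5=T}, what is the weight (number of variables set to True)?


The weight is the number of variables assigned True.
True variables: x2, x3, x4, x5.
Weight = 4.

4


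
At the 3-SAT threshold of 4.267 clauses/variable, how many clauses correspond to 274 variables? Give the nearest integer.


The 3-SAT phase transition occurs at approximately 4.267 clauses per variable.
m = 4.267 * 274 = 1169.158.
Rounded to nearest integer: 1169.

1169


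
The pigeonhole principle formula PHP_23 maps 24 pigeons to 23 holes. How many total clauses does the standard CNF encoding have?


The PHP encoding has two parts:
1) At-least-one-hole clauses: 24 (one per pigeon, each with 23 literals).
2) At-most-one-pigeon-per-hole clauses: 23 holes * C(24,2) = 23 * 276 = 6348.
Total clauses = 24 + 6348 = 6372.

6372


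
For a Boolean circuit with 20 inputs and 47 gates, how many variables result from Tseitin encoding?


The Tseitin transformation introduces one auxiliary variable per gate.
Total variables = inputs + gates = 20 + 47 = 67.

67


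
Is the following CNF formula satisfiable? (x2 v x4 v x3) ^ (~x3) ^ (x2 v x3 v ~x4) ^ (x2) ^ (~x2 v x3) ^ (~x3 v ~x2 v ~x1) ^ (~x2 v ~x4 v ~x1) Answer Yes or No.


Check all 16 possible truth assignments.
Number of satisfying assignments found: 0.
The formula is unsatisfiable.

No


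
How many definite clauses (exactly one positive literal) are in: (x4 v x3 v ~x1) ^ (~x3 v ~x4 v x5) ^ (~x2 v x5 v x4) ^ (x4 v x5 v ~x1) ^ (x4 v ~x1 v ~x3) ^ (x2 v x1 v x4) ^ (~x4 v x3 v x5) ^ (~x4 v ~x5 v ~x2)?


A definite clause has exactly one positive literal.
Clause 1: 2 positive -> not definite
Clause 2: 1 positive -> definite
Clause 3: 2 positive -> not definite
Clause 4: 2 positive -> not definite
Clause 5: 1 positive -> definite
Clause 6: 3 positive -> not definite
Clause 7: 2 positive -> not definite
Clause 8: 0 positive -> not definite
Definite clause count = 2.

2


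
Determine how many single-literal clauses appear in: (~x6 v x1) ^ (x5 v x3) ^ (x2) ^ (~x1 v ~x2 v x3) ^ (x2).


A unit clause contains exactly one literal.
Unit clauses found: (x2), (x2).
Count = 2.

2


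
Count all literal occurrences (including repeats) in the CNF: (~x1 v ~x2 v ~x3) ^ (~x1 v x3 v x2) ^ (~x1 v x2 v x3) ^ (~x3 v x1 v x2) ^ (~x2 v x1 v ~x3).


Clause lengths: 3, 3, 3, 3, 3.
Sum = 3 + 3 + 3 + 3 + 3 = 15.

15


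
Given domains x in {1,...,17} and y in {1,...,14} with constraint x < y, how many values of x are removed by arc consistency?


For the constraint x < y, x needs a supporting value in y's domain.
x can be at most 13 (one less than y's maximum).
Valid x values from domain: 13 out of 17.
Pruned = 17 - 13 = 4.

4


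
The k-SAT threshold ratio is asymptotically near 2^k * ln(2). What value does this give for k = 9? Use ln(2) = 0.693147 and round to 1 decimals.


Using the asymptotic formula: threshold ~ 2^k * ln(2).
2^9 = 512.
512 * 0.693147 = 354.9.

354.9


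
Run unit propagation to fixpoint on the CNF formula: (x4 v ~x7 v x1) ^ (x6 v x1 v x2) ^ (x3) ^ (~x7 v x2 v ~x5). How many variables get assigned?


Unit propagation repeatedly assigns the literal in any unit clause, then simplifies.
Assignments in order: x3 = T.
No further unit clauses remain.
Total variables assigned = 1.

1


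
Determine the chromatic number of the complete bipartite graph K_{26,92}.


K_{26,92} is bipartite by definition: the two parts are independent sets, with every edge crossing between them.
Color all vertices in one part with color 1 and all vertices in the other part with color 2.
Since the graph has at least one edge, one color does not suffice.
Chromatic number = 2.

2


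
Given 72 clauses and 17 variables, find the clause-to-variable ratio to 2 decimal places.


Clause-to-variable ratio = clauses / variables.
72 / 17 = 4.24.

4.24


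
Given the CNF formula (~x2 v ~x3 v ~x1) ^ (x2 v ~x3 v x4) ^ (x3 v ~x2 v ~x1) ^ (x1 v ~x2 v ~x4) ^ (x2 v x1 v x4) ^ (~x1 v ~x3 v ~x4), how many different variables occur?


Identify each distinct variable in the formula.
Variables found: x1, x2, x3, x4.
Total distinct variables = 4.

4


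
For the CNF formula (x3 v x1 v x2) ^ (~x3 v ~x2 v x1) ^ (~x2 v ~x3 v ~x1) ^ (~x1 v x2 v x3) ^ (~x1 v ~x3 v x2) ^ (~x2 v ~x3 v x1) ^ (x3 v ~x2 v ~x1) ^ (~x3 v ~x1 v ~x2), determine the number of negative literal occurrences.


Scan each clause for negated literals.
Clause 1: 0 negative; Clause 2: 2 negative; Clause 3: 3 negative; Clause 4: 1 negative; Clause 5: 2 negative; Clause 6: 2 negative; Clause 7: 2 negative; Clause 8: 3 negative.
Total negative literal occurrences = 15.

15


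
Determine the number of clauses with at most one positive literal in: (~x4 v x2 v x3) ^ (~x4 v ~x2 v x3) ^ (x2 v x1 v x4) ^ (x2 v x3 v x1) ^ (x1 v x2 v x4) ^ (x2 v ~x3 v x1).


A Horn clause has at most one positive literal.
Clause 1: 2 positive lit(s) -> not Horn
Clause 2: 1 positive lit(s) -> Horn
Clause 3: 3 positive lit(s) -> not Horn
Clause 4: 3 positive lit(s) -> not Horn
Clause 5: 3 positive lit(s) -> not Horn
Clause 6: 2 positive lit(s) -> not Horn
Total Horn clauses = 1.

1


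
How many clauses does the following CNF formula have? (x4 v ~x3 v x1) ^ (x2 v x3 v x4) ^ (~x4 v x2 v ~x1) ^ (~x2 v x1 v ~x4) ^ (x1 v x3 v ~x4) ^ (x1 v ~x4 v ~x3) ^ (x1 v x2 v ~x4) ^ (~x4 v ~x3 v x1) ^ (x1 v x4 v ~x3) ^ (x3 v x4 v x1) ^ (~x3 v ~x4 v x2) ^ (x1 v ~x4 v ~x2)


Each group enclosed in parentheses joined by ^ is one clause.
Counting the conjuncts: 12 clauses.

12


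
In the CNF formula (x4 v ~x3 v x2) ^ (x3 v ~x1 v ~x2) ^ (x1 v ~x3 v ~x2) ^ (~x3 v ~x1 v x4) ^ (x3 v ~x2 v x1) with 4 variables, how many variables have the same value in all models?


Find all satisfying assignments: 7 model(s).
Check which variables have the same value in every model.
No variable is fixed across all models.
Backbone size = 0.

0


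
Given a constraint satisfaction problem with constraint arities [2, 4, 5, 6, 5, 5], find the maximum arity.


The arities are: 2, 4, 5, 6, 5, 5.
Scan for the maximum value.
Maximum arity = 6.

6


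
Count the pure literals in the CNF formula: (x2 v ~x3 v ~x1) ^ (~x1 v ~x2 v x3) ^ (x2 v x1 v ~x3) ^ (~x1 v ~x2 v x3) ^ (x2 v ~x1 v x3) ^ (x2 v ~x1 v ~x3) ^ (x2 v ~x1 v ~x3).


A pure literal appears in only one polarity across all clauses.
No pure literals found.
Count = 0.

0


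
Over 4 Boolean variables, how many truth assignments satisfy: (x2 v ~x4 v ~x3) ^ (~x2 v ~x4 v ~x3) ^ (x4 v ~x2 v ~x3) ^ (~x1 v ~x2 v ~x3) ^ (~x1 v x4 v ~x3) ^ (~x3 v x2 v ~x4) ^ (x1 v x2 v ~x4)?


Enumerate all 16 truth assignments over 4 variables.
Test each against every clause.
Satisfying assignments found: 8.

8


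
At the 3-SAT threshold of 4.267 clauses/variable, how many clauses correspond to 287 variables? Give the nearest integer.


The 3-SAT phase transition occurs at approximately 4.267 clauses per variable.
m = 4.267 * 287 = 1224.629.
Rounded to nearest integer: 1225.

1225


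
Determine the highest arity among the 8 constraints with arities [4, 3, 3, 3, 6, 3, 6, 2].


The arities are: 4, 3, 3, 3, 6, 3, 6, 2.
Scan for the maximum value.
Maximum arity = 6.

6


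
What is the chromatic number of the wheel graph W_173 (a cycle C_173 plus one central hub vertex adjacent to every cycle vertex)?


W_173 consists of the cycle C_173 together with a hub vertex adjacent to every cycle vertex.
The cycle C_173 needs 3 colors (odd cycle -> 3).
The hub is adjacent to every cycle vertex, so it must receive a new color distinct from all of them.
Chromatic number = 3 + 1 = 4.

4


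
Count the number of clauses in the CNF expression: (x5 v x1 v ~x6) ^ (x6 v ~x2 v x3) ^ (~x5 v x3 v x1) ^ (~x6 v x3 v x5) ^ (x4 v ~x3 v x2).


Each group enclosed in parentheses joined by ^ is one clause.
Counting the conjuncts: 5 clauses.

5


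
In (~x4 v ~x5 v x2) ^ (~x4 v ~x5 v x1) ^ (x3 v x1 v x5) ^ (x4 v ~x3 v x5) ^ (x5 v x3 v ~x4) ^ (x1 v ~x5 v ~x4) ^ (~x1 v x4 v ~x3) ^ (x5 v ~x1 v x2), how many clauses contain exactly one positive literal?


A definite clause has exactly one positive literal.
Clause 1: 1 positive -> definite
Clause 2: 1 positive -> definite
Clause 3: 3 positive -> not definite
Clause 4: 2 positive -> not definite
Clause 5: 2 positive -> not definite
Clause 6: 1 positive -> definite
Clause 7: 1 positive -> definite
Clause 8: 2 positive -> not definite
Definite clause count = 4.

4


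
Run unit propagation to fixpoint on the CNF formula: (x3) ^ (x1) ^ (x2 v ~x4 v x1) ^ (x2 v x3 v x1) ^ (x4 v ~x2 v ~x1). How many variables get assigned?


Unit propagation repeatedly assigns the literal in any unit clause, then simplifies.
Assignments in order: x3 = T, x1 = T.
No further unit clauses remain.
Total variables assigned = 2.

2


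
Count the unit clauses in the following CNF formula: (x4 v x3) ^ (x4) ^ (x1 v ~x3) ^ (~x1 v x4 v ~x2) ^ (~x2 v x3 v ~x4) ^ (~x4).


A unit clause contains exactly one literal.
Unit clauses found: (x4), (~x4).
Count = 2.

2


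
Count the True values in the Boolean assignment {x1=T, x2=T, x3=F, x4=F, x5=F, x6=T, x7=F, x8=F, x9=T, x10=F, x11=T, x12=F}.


The weight is the number of variables assigned True.
True variables: x1, x2, x6, x9, x11.
Weight = 5.

5


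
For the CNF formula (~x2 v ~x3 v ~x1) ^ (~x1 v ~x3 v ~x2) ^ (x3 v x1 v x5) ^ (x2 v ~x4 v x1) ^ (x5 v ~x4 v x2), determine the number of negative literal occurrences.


Scan each clause for negated literals.
Clause 1: 3 negative; Clause 2: 3 negative; Clause 3: 0 negative; Clause 4: 1 negative; Clause 5: 1 negative.
Total negative literal occurrences = 8.

8


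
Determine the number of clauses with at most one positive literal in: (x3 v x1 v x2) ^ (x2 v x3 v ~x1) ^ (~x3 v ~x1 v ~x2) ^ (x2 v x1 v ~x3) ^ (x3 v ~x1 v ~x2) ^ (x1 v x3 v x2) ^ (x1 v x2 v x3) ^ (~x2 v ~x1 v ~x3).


A Horn clause has at most one positive literal.
Clause 1: 3 positive lit(s) -> not Horn
Clause 2: 2 positive lit(s) -> not Horn
Clause 3: 0 positive lit(s) -> Horn
Clause 4: 2 positive lit(s) -> not Horn
Clause 5: 1 positive lit(s) -> Horn
Clause 6: 3 positive lit(s) -> not Horn
Clause 7: 3 positive lit(s) -> not Horn
Clause 8: 0 positive lit(s) -> Horn
Total Horn clauses = 3.

3


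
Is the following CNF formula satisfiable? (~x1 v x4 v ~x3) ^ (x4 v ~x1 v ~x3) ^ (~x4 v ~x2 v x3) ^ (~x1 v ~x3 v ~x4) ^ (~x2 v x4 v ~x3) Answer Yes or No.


Check all 16 possible truth assignments.
Number of satisfying assignments found: 9.
The formula is satisfiable.

Yes


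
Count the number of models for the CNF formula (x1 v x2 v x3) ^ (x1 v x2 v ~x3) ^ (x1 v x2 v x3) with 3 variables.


Enumerate all 8 truth assignments over 3 variables.
Test each against every clause.
Satisfying assignments found: 6.

6


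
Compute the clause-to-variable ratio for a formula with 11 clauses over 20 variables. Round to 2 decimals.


Clause-to-variable ratio = clauses / variables.
11 / 20 = 0.55.

0.55


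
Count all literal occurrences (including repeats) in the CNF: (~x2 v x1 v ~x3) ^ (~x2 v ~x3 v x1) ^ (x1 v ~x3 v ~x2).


Clause lengths: 3, 3, 3.
Sum = 3 + 3 + 3 = 9.

9


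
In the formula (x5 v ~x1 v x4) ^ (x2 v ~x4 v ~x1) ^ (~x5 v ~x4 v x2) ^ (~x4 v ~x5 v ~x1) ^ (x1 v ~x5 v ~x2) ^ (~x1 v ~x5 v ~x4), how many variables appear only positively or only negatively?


A pure literal appears in only one polarity across all clauses.
No pure literals found.
Count = 0.

0


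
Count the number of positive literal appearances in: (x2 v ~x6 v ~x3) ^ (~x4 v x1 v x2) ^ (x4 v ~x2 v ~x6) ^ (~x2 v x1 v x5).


Scan each clause for unnegated literals.
Clause 1: 1 positive; Clause 2: 2 positive; Clause 3: 1 positive; Clause 4: 2 positive.
Total positive literal occurrences = 6.

6


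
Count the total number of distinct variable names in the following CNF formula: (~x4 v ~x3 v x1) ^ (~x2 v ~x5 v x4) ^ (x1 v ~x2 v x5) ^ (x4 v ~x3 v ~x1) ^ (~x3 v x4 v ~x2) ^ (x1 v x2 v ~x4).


Identify each distinct variable in the formula.
Variables found: x1, x2, x3, x4, x5.
Total distinct variables = 5.

5


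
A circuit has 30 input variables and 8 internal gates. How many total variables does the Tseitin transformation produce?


The Tseitin transformation introduces one auxiliary variable per gate.
Total variables = inputs + gates = 30 + 8 = 38.

38


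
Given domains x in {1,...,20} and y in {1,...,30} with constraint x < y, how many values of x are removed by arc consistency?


For the constraint x < y, x needs a supporting value in y's domain.
x can be at most 29 (one less than y's maximum).
Valid x values from domain: 20 out of 20.
Pruned = 20 - 20 = 0.

0
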